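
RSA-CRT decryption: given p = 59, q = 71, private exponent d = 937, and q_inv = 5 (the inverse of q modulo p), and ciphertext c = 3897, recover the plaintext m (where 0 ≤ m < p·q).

508

d_p = d mod (p−1) = 937 mod 58 = 9; d_q = d mod (q−1) = 27.
m₁ = c^(d_p) mod p: c ≡ 3 (mod 59), and 3^9 mod 59 = 36.
m₂ = c^(d_q) mod q: c ≡ 63 (mod 71), and 63^27 mod 71 = 11.
h = q_inv·(m₁ − m₂) mod p = 5·(36 − 11) mod 59 = 7.
m = m₂ + h·q = 11 + 7·71 = 508.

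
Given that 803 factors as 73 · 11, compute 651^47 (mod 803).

Mod 73: 651 ≡ 67; 67^47 ≡ 23 (mod 73).
Mod 11: 651 ≡ 2; by Fermat, exponent reduces to 47 mod 10 = 7; 2^7 ≡ 7 (mod 11).
Combine by CRT: x ≡ 23 (mod 73), x ≡ 7 (mod 11) ⇒ x ≡ 315 (mod 803).

315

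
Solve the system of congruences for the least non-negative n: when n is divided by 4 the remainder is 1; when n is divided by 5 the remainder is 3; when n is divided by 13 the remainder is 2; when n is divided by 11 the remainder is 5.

From n ≡ 1 (mod 4) write n = 1 + 4t. Substituting into n ≡ 3 (mod 5) gives 4t ≡ 2 (mod 5), and since 4⁻¹ ≡ 4 (mod 5), t ≡ 3. Hence n ≡ 1 + 4·3 = 13 (mod 20).
From n ≡ 13 (mod 20) write n = 13 + 20t. Substituting into n ≡ 2 (mod 13) gives 20t ≡ 2 (mod 13), and since 7⁻¹ ≡ 2 (mod 13), t ≡ 4. Hence n ≡ 13 + 20·4 = 93 (mod 260).
From n ≡ 93 (mod 260) write n = 93 + 260t. Substituting into n ≡ 5 (mod 11) gives 260t ≡ 0 (mod 11), and since 7⁻¹ ≡ 8 (mod 11), t ≡ 0. Hence n ≡ 93 + 260·0 = 93 (mod 2860).

93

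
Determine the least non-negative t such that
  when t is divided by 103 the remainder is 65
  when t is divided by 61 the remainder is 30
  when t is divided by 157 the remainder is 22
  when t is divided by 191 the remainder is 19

79880994

The moduli are pairwise coprime; N = 103·61·157·191 = 188408321.
N/103 = 1829207; 1829207 ≡ 30 (mod 103); 30·79 ≡ 1, so inverse 79.
N/61 = 3088661; 3088661 ≡ 48 (mod 61); 48·14 ≡ 1, so inverse 14.
N/157 = 1200053; 1200053 ≡ 102 (mod 157); 102·137 ≡ 1, so inverse 137.
N/191 = 986431; 986431 ≡ 107 (mod 191); 107·25 ≡ 1, so inverse 25.
t ≡ 65·1829207·79 + 30·3088661·14 + 22·1200053·137 + 19·986431·25 = 14775730032.
14775730032 mod 188408321 = 79880994.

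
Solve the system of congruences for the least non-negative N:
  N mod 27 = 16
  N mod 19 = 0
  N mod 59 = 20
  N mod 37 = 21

The moduli are pairwise coprime; M = 27·19·59·37 = 1119879.
M/27 = 41477; 41477 ≡ 5 (mod 27); 5·11 ≡ 1, so inverse 11.
M/19 = 58941; 58941 ≡ 3 (mod 19); 3·13 ≡ 1, so inverse 13.
M/59 = 18981; 18981 ≡ 42 (mod 59); 42·52 ≡ 1, so inverse 52.
M/37 = 30267; 30267 ≡ 1 (mod 37), inverse 1.
N ≡ 16·41477·11 + 0·58941·13 + 20·18981·52 + 21·30267·1 = 27675799.
27675799 mod 1119879 = 798703.

798703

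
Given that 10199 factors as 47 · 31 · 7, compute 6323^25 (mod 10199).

5889

Mod 47: 6323 ≡ 25; 25^25 ≡ 14 (mod 47).
Mod 31: 6323 ≡ 30; 30^25 ≡ 30 (mod 31).
Mod 7: 6323 ≡ 2; by Fermat, exponent reduces to 25 mod 6 = 1; 2^1 ≡ 2 (mod 7).
Combine by CRT: x ≡ 14 (mod 47), x ≡ 30 (mod 31), x ≡ 2 (mod 7) ⇒ x ≡ 5889 (mod 10199).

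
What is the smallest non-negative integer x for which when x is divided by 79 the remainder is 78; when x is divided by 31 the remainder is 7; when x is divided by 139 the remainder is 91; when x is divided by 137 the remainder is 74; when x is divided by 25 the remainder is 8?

513483883

The moduli are pairwise coprime; N = 79·31·139·137·25 = 1165907675.
N/79 = 14758325; 14758325 ≡ 19 (mod 79); 19·25 ≡ 1, so inverse 25.
N/31 = 37609925; 37609925 ≡ 12 (mod 31); 12·13 ≡ 1, so inverse 13.
N/139 = 8387825; 8387825 ≡ 9 (mod 139); 9·31 ≡ 1, so inverse 31.
N/137 = 8510275; 8510275 ≡ 109 (mod 137); 109·44 ≡ 1, so inverse 44.
N/25 = 46636307; 46636307 ≡ 7 (mod 25); 7·18 ≡ 1, so inverse 18.
x ≡ 78·14758325·25 + 7·37609925·13 + 91·8387825·31 + 74·8510275·44 + 8·46636307·18 = 90288374858.
90288374858 mod 1165907675 = 513483883.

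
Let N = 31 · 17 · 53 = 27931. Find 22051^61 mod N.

20160

Mod 31: 22051 ≡ 10; by Fermat, exponent reduces to 61 mod 30 = 1; 10^1 ≡ 10 (mod 31).
Mod 17: 22051 ≡ 2; by Fermat, exponent reduces to 61 mod 16 = 13; 2^13 ≡ 15 (mod 17).
Mod 53: 22051 ≡ 3; by Fermat, exponent reduces to 61 mod 52 = 9; 3^9 ≡ 20 (mod 53).
Combine by CRT: x ≡ 10 (mod 31), x ≡ 15 (mod 17), x ≡ 20 (mod 53) ⇒ x ≡ 20160 (mod 27931).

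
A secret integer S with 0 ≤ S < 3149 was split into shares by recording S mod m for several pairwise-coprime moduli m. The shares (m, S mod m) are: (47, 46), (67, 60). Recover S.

From S ≡ 46 (mod 47) write S = 46 + 47t. Substituting into S ≡ 60 (mod 67) gives 47t ≡ 14 (mod 67), and since 47⁻¹ ≡ 10 (mod 67), t ≡ 6. Hence S ≡ 46 + 47·6 = 328 (mod 3149).

328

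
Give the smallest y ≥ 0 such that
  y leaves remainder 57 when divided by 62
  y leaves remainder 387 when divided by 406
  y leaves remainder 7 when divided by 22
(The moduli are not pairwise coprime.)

56415

Combine the congruences pairwise.
gcd(62, 406) = 2 and 2 | (387 − 57), so the pair is consistent; merging gives y ≡ 6071 (mod 12586), where 12586 = lcm(62, 406).
gcd(12586, 22) = 2 and 2 | (7 − 6071), so the pair is consistent; merging gives y ≡ 56415 (mod 138446), where 138446 = lcm(12586, 22).
The solution is unique modulo lcm(62, 406, 22) = 138446.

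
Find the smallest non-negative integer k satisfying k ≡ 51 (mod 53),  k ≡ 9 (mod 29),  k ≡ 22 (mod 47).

22629

The moduli are pairwise coprime; N = 53·29·47 = 72239.
N/53 = 1363; 1363 ≡ 38 (mod 53); 38·7 ≡ 1, so inverse 7.
N/29 = 2491; 2491 ≡ 26 (mod 29); 26·19 ≡ 1, so inverse 19.
N/47 = 1537; 1537 ≡ 33 (mod 47); 33·10 ≡ 1, so inverse 10.
k ≡ 51·1363·7 + 9·2491·19 + 22·1537·10 = 1250692.
1250692 mod 72239 = 22629.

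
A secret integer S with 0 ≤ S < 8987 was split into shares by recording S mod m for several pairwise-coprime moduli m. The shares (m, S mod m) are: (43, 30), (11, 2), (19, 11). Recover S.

7383

The moduli are pairwise coprime; N = 43·11·19 = 8987.
N/43 = 209; 209 ≡ 37 (mod 43); 37·7 ≡ 1, so inverse 7.
N/11 = 817; 817 ≡ 3 (mod 11); 3·4 ≡ 1, so inverse 4.
N/19 = 473; 473 ≡ 17 (mod 19); 17·9 ≡ 1, so inverse 9.
S ≡ 30·209·7 + 2·817·4 + 11·473·9 = 97253.
97253 mod 8987 = 7383.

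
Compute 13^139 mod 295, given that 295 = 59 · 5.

Mod 59: 13 ≡ 13; by Fermat, exponent reduces to 139 mod 58 = 23; 13^23 ≡ 31 (mod 59).
Mod 5: 13 ≡ 3; by Fermat, exponent reduces to 139 mod 4 = 3; 3^3 ≡ 2 (mod 5).
Combine by CRT: x ≡ 31 (mod 59), x ≡ 2 (mod 5) ⇒ x ≡ 267 (mod 295).

267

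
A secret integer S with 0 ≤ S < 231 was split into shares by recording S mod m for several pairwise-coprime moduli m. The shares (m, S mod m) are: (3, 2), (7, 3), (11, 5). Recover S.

38

Combine the congruences pairwise.
From S ≡ 2 (mod 3) write S = 2 + 3t. Substituting into S ≡ 3 (mod 7) gives 3t ≡ 1 (mod 7), and since 3⁻¹ ≡ 5 (mod 7), t ≡ 5. Hence S ≡ 2 + 3·5 = 17 (mod 21).
From S ≡ 17 (mod 21) write S = 17 + 21t. Substituting into S ≡ 5 (mod 11) gives 21t ≡ 10 (mod 11), and since 10⁻¹ ≡ 10 (mod 11), t ≡ 1. Hence S ≡ 17 + 21·1 = 38 (mod 231).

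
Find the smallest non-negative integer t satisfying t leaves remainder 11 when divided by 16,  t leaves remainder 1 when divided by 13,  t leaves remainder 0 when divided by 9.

27

The moduli are pairwise coprime; N = 16·13·9 = 1872.
N/16 = 117; 117 ≡ 5 (mod 16); 5·13 ≡ 1, so inverse 13.
N/13 = 144; 144 ≡ 1 (mod 13), inverse 1.
N/9 = 208; 208 ≡ 1 (mod 9), inverse 1.
t ≡ 11·117·13 + 1·144·1 + 0·208·1 = 16875.
16875 mod 1872 = 27.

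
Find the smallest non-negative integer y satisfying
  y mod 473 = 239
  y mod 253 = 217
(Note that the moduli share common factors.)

gcd(473, 253) = 11 and 11 | (217 − 239), so the pair is consistent; merging gives y ≡ 7807 (mod 10879), where 10879 = lcm(473, 253).
The solution is unique modulo lcm(473, 253) = 10879.

7807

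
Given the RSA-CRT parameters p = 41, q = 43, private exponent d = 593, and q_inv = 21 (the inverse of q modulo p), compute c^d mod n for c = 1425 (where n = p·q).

681

d_p = d mod (p−1) = 593 mod 40 = 33; d_q = d mod (q−1) = 5.
m₁ = c^(d_p) mod p: c ≡ 31 (mod 41), and 31^33 mod 41 = 25.
m₂ = c^(d_q) mod q: c ≡ 6 (mod 43), and 6^5 mod 43 = 36.
h = q_inv·(m₁ − m₂) mod p = 21·(25 − 36) mod 41 = 15.
m = m₂ + h·q = 36 + 15·43 = 681.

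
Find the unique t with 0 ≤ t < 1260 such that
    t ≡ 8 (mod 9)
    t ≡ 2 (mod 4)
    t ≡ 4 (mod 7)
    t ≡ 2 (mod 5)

From t ≡ 8 (mod 9) write t = 8 + 9s. Substituting into t ≡ 2 (mod 4) gives 9s ≡ 2 (mod 4), and since 1⁻¹ ≡ 1 (mod 4), s ≡ 2. Hence t ≡ 8 + 9·2 = 26 (mod 36).
From t ≡ 26 (mod 36) write t = 26 + 36s. Substituting into t ≡ 4 (mod 7) gives 36s ≡ 6 (mod 7), and since 1⁻¹ ≡ 1 (mod 7), s ≡ 6. Hence t ≡ 26 + 36·6 = 242 (mod 252).
From t ≡ 242 (mod 252) write t = 242 + 252s. Substituting into t ≡ 2 (mod 5) gives 252s ≡ 0 (mod 5), and since 2⁻¹ ≡ 3 (mod 5), s ≡ 0. Hence t ≡ 242 + 252·0 = 242 (mod 1260).

242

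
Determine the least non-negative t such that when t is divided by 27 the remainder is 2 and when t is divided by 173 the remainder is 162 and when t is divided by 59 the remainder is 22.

From t ≡ 2 (mod 27) write t = 2 + 27s. Substituting into t ≡ 162 (mod 173) gives 27s ≡ 160 (mod 173), and since 27⁻¹ ≡ 141 (mod 173), s ≡ 70. Hence t ≡ 2 + 27·70 = 1892 (mod 4671).
From t ≡ 1892 (mod 4671) write t = 1892 + 4671s. Substituting into t ≡ 22 (mod 59) gives 4671s ≡ 18 (mod 59), and since 10⁻¹ ≡ 6 (mod 59), s ≡ 49. Hence t ≡ 1892 + 4671·49 = 230771 (mod 275589).

230771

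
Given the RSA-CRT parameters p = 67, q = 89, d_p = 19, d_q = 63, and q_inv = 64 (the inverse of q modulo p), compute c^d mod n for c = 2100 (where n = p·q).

2897

m₁ = c^(d_p) mod p: c ≡ 23 (mod 67), and 23^19 mod 67 = 16.
m₂ = c^(d_q) mod q: c ≡ 53 (mod 89), and 53^63 mod 89 = 49.
h = q_inv·(m₁ − m₂) mod p = 64·(16 − 49) mod 67 = 32.
m = m₂ + h·q = 49 + 32·89 = 2897.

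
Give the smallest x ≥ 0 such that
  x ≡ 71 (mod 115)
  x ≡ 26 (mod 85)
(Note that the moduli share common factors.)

Combine the congruences pairwise.
gcd(115, 85) = 5 and 5 | (26 − 71), so the pair is consistent; merging gives x ≡ 876 (mod 1955), where 1955 = lcm(115, 85).
The solution is unique modulo lcm(115, 85) = 1955.

876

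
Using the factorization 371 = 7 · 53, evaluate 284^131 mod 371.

352

Mod 7: 284 ≡ 4; by Fermat, exponent reduces to 131 mod 6 = 5; 4^5 ≡ 2 (mod 7).
Mod 53: 284 ≡ 19; by Fermat, exponent reduces to 131 mod 52 = 27; 19^27 ≡ 34 (mod 53).
Combine by CRT: x ≡ 2 (mod 7), x ≡ 34 (mod 53) ⇒ x ≡ 352 (mod 371).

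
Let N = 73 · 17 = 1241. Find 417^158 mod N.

1092

Mod 73: 417 ≡ 52; by Fermat, exponent reduces to 158 mod 72 = 14; 52^14 ≡ 70 (mod 73).
Mod 17: 417 ≡ 9; by Fermat, exponent reduces to 158 mod 16 = 14; 9^14 ≡ 4 (mod 17).
Combine by CRT: x ≡ 70 (mod 73), x ≡ 4 (mod 17) ⇒ x ≡ 1092 (mod 1241).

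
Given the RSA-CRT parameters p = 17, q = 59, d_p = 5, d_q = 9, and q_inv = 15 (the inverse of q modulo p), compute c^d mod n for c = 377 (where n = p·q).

m₁ = c^(d_p) mod p: c ≡ 3 (mod 17), and 3^5 mod 17 = 5.
m₂ = c^(d_q) mod q: c ≡ 23 (mod 59), and 23^9 mod 59 = 14.
h = q_inv·(m₁ − m₂) mod p = 15·(5 − 14) mod 17 = 1.
m = m₂ + h·q = 14 + 1·59 = 73.

73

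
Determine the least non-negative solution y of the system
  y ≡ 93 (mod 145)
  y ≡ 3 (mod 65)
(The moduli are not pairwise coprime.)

1108

Combine the congruences pairwise.
gcd(145, 65) = 5 and 5 | (3 − 93), so the pair is consistent; merging gives y ≡ 1108 (mod 1885), where 1885 = lcm(145, 65).
The solution is unique modulo lcm(145, 65) = 1885.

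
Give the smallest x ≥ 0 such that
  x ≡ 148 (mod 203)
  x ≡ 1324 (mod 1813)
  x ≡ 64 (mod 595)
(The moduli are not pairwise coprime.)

1152579

Combine the congruences pairwise.
gcd(203, 1813) = 7 and 7 | (1324 − 148), so the pair is consistent; merging gives x ≡ 48462 (mod 52577), where 52577 = lcm(203, 1813).
gcd(52577, 595) = 7 and 7 | (64 − 48462), so the pair is consistent; merging gives x ≡ 1152579 (mod 4469045), where 4469045 = lcm(52577, 595).
The solution is unique modulo lcm(203, 1813, 595) = 4469045.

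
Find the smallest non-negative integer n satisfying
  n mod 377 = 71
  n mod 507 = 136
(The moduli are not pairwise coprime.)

7234

gcd(377, 507) = 13 and 13 | (136 − 71), so the pair is consistent; merging gives n ≡ 7234 (mod 14703), where 14703 = lcm(377, 507).
The solution is unique modulo lcm(377, 507) = 14703.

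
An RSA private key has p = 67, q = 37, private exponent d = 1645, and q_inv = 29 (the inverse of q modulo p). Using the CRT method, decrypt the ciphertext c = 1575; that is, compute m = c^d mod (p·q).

99

d_p = d mod (p−1) = 1645 mod 66 = 61; d_q = d mod (q−1) = 25.
m₁ = c^(d_p) mod p: c ≡ 34 (mod 67), and 34^61 mod 67 = 32.
m₂ = c^(d_q) mod q: c ≡ 21 (mod 37), and 21^25 mod 37 = 25.
h = q_inv·(m₁ − m₂) mod p = 29·(32 − 25) mod 67 = 2.
m = m₂ + h·q = 25 + 2·37 = 99.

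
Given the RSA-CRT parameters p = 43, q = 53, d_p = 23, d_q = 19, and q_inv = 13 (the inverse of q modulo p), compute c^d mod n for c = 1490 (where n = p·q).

1839

m₁ = c^(d_p) mod p: c ≡ 28 (mod 43), and 28^23 mod 43 = 33.
m₂ = c^(d_q) mod q: c ≡ 6 (mod 53), and 6^19 mod 53 = 37.
h = q_inv·(m₁ − m₂) mod p = 13·(33 − 37) mod 43 = 34.
m = m₂ + h·q = 37 + 34·53 = 1839.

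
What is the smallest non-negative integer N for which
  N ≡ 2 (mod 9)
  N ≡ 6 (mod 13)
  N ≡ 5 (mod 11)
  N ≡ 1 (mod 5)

The moduli are pairwise coprime; M = 9·13·11·5 = 6435.
M/9 = 715; 715 ≡ 4 (mod 9); 4·7 ≡ 1, so inverse 7.
M/13 = 495; 495 ≡ 1 (mod 13), inverse 1.
M/11 = 585; 585 ≡ 2 (mod 11); 2·6 ≡ 1, so inverse 6.
M/5 = 1287; 1287 ≡ 2 (mod 5); 2·3 ≡ 1, so inverse 3.
N ≡ 2·715·7 + 6·495·1 + 5·585·6 + 1·1287·3 = 34391.
34391 mod 6435 = 2216.

2216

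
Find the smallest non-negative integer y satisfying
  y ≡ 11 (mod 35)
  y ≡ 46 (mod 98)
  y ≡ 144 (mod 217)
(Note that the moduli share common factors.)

12296

gcd(35, 98) = 7 and 7 | (46 − 11), so the pair is consistent; merging gives y ≡ 46 (mod 490), where 490 = lcm(35, 98).
gcd(490, 217) = 7 and 7 | (144 − 46), so the pair is consistent; merging gives y ≡ 12296 (mod 15190), where 15190 = lcm(490, 217).
The solution is unique modulo lcm(35, 98, 217) = 15190.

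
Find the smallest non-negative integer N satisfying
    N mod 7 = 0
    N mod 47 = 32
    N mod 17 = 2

784

The moduli are pairwise coprime; M = 7·47·17 = 5593.
M/7 = 799; 799 ≡ 1 (mod 7), inverse 1.
M/47 = 119; 119 ≡ 25 (mod 47); 25·32 ≡ 1, so inverse 32.
M/17 = 329; 329 ≡ 6 (mod 17); 6·3 ≡ 1, so inverse 3.
N ≡ 0·799·1 + 32·119·32 + 2·329·3 = 123830.
123830 mod 5593 = 784.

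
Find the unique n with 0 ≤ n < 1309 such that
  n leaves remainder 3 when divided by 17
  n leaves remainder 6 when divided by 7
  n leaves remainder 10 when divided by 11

The moduli are pairwise coprime; M = 17·7·11 = 1309.
M/17 = 77; 77 ≡ 9 (mod 17); 9·2 ≡ 1, so inverse 2.
M/7 = 187; 187 ≡ 5 (mod 7); 5·3 ≡ 1, so inverse 3.
M/11 = 119; 119 ≡ 9 (mod 11); 9·5 ≡ 1, so inverse 5.
n ≡ 3·77·2 + 6·187·3 + 10·119·5 = 9778.
9778 mod 1309 = 615.

615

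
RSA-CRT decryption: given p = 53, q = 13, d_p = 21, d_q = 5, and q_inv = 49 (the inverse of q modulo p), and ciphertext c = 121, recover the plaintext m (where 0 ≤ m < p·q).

153

m₁ = c^(d_p) mod p: c ≡ 15 (mod 53), and 15^21 mod 53 = 47.
m₂ = c^(d_q) mod q: c ≡ 4 (mod 13), and 4^5 mod 13 = 10.
h = q_inv·(m₁ − m₂) mod p = 49·(47 − 10) mod 53 = 11.
m = m₂ + h·q = 10 + 11·13 = 153.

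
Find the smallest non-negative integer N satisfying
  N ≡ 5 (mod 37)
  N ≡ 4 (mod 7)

116

From N ≡ 5 (mod 37) write N = 5 + 37t. Substituting into N ≡ 4 (mod 7) gives 37t ≡ 6 (mod 7), and since 2⁻¹ ≡ 4 (mod 7), t ≡ 3. Hence N ≡ 5 + 37·3 = 116 (mod 259).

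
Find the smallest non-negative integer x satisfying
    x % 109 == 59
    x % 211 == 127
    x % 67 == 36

From x ≡ 59 (mod 109) write x = 59 + 109t. Substituting into x ≡ 127 (mod 211) gives 109t ≡ 68 (mod 211), and since 109⁻¹ ≡ 151 (mod 211), t ≡ 140. Hence x ≡ 59 + 109·140 = 15319 (mod 22999).
From x ≡ 15319 (mod 22999) write x = 15319 + 22999t. Substituting into x ≡ 36 (mod 67) gives 22999t ≡ 60 (mod 67), and since 18⁻¹ ≡ 41 (mod 67), t ≡ 48. Hence x ≡ 15319 + 22999·48 = 1119271 (mod 1540933).

1119271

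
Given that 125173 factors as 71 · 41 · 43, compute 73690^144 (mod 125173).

Mod 71: 73690 ≡ 63; by Fermat, exponent reduces to 144 mod 70 = 4; 63^4 ≡ 49 (mod 71).
Mod 41: 73690 ≡ 13; by Fermat, exponent reduces to 144 mod 40 = 24; 13^24 ≡ 16 (mod 41).
Mod 43: 73690 ≡ 31; by Fermat, exponent reduces to 144 mod 42 = 18; 31^18 ≡ 16 (mod 43).
Combine by CRT: x ≡ 49 (mod 71), x ≡ 16 (mod 41), x ≡ 16 (mod 43) ⇒ x ≡ 26461 (mod 125173).

26461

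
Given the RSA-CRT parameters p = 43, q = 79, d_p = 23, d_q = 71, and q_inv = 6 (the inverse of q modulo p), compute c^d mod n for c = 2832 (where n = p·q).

m₁ = c^(d_p) mod p: c ≡ 37 (mod 43), and 37^23 mod 43 = 7.
m₂ = c^(d_q) mod q: c ≡ 67 (mod 79), and 67^71 mod 79 = 21.
h = q_inv·(m₁ − m₂) mod p = 6·(7 − 21) mod 43 = 2.
m = m₂ + h·q = 21 + 2·79 = 179.

179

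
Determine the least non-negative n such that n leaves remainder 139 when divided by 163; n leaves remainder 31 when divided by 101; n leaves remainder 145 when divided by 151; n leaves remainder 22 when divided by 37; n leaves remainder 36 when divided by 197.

Combine the congruences pairwise.
From n ≡ 139 (mod 163) write n = 139 + 163t. Substituting into n ≡ 31 (mod 101) gives 163t ≡ 94 (mod 101), and since 62⁻¹ ≡ 44 (mod 101), t ≡ 96. Hence n ≡ 139 + 163·96 = 15787 (mod 16463).
From n ≡ 15787 (mod 16463) write n = 15787 + 16463t. Substituting into n ≡ 145 (mod 151) gives 16463t ≡ 62 (mod 151), and since 4⁻¹ ≡ 38 (mod 151), t ≡ 91. Hence n ≡ 15787 + 16463·91 = 1513920 (mod 2485913).
From n ≡ 1513920 (mod 2485913) write n = 1513920 + 2485913t. Substituting into n ≡ 22 (mod 37) gives 2485913t ≡ 31 (mod 37), and since 31⁻¹ ≡ 6 (mod 37), t ≡ 1. Hence n ≡ 1513920 + 2485913·1 = 3999833 (mod 91978781).
From n ≡ 3999833 (mod 91978781) write n = 3999833 + 91978781t. Substituting into n ≡ 36 (mod 197) gives 91978781t ≡ 91 (mod 197), and since 72⁻¹ ≡ 52 (mod 197), t ≡ 4. Hence n ≡ 3999833 + 91978781·4 = 371914957 (mod 18119819857).

371914957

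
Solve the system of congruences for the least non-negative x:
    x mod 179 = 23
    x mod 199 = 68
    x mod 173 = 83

1023724

The moduli are pairwise coprime; N = 179·199·173 = 6162433.
N/179 = 34427; 34427 ≡ 59 (mod 179); 59·88 ≡ 1, so inverse 88.
N/199 = 30967; 30967 ≡ 122 (mod 199); 122·31 ≡ 1, so inverse 31.
N/173 = 35621; 35621 ≡ 156 (mod 173); 156·61 ≡ 1, so inverse 61.
x ≡ 23·34427·88 + 68·30967·31 + 83·35621·61 = 315307807.
315307807 mod 6162433 = 1023724.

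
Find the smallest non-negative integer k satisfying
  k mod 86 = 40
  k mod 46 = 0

Combine the congruences pairwise.
gcd(86, 46) = 2 and 2 | (0 − 40), so the pair is consistent; merging gives k ≡ 1932 (mod 1978), where 1978 = lcm(86, 46).
The solution is unique modulo lcm(86, 46) = 1978.

1932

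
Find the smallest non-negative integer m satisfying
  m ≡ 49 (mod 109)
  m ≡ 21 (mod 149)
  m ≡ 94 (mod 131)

27735

The moduli are pairwise coprime; N = 109·149·131 = 2127571.
N/109 = 19519; 19519 ≡ 8 (mod 109); 8·41 ≡ 1, so inverse 41.
N/149 = 14279; 14279 ≡ 124 (mod 149); 124·143 ≡ 1, so inverse 143.
N/131 = 16241; 16241 ≡ 128 (mod 131); 128·87 ≡ 1, so inverse 87.
m ≡ 49·19519·41 + 21·14279·143 + 94·16241·87 = 214912406.
214912406 mod 2127571 = 27735.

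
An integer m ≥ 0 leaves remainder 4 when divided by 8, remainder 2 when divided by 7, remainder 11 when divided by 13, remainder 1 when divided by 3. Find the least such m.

Combine the congruences pairwise.
From m ≡ 4 (mod 8) write m = 4 + 8t. Substituting into m ≡ 2 (mod 7) gives 8t ≡ 5 (mod 7), and since 1⁻¹ ≡ 1 (mod 7), t ≡ 5. Hence m ≡ 4 + 8·5 = 44 (mod 56).
From m ≡ 44 (mod 56) write m = 44 + 56t. Substituting into m ≡ 11 (mod 13) gives 56t ≡ 6 (mod 13), and since 4⁻¹ ≡ 10 (mod 13), t ≡ 8. Hence m ≡ 44 + 56·8 = 492 (mod 728).
From m ≡ 492 (mod 728) write m = 492 + 728t. Substituting into m ≡ 1 (mod 3) gives 728t ≡ 1 (mod 3), and since 2⁻¹ ≡ 2 (mod 3), t ≡ 2. Hence m ≡ 492 + 728·2 = 1948 (mod 2184).

1948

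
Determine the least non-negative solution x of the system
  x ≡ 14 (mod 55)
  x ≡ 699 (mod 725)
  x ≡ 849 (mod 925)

154399

gcd(55, 725) = 5 and 5 | (699 − 14), so the pair is consistent; merging gives x ≡ 2874 (mod 7975), where 7975 = lcm(55, 725).
gcd(7975, 925) = 25 and 25 | (849 − 2874), so the pair is consistent; merging gives x ≡ 154399 (mod 295075), where 295075 = lcm(7975, 925).
The solution is unique modulo lcm(55, 725, 925) = 295075.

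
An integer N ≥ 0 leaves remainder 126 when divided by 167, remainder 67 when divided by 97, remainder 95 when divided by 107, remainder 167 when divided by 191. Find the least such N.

Combine the congruences pairwise.
From N ≡ 126 (mod 167) write N = 126 + 167t. Substituting into N ≡ 67 (mod 97) gives 167t ≡ 38 (mod 97), and since 70⁻¹ ≡ 79 (mod 97), t ≡ 92. Hence N ≡ 126 + 167·92 = 15490 (mod 16199).
From N ≡ 15490 (mod 16199) write N = 15490 + 16199t. Substituting into N ≡ 95 (mod 107) gives 16199t ≡ 13 (mod 107), and since 42⁻¹ ≡ 79 (mod 107), t ≡ 64. Hence N ≡ 15490 + 16199·64 = 1052226 (mod 1733293).
From N ≡ 1052226 (mod 1733293) write N = 1052226 + 1733293t. Substituting into N ≡ 167 (mod 191) gives 1733293t ≡ 160 (mod 191), and since 159⁻¹ ≡ 185 (mod 191), t ≡ 186. Hence N ≡ 1052226 + 1733293·186 = 323444724 (mod 331058963).

323444724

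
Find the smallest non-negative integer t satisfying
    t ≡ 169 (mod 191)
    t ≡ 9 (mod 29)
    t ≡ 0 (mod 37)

10101

From t ≡ 169 (mod 191) write t = 169 + 191s. Substituting into t ≡ 9 (mod 29) gives 191s ≡ 14 (mod 29), and since 17⁻¹ ≡ 12 (mod 29), s ≡ 23. Hence t ≡ 169 + 191·23 = 4562 (mod 5539).
From t ≡ 4562 (mod 5539) write t = 4562 + 5539s. Substituting into t ≡ 0 (mod 37) gives 5539s ≡ 26 (mod 37), and since 26⁻¹ ≡ 10 (mod 37), s ≡ 1. Hence t ≡ 4562 + 5539·1 = 10101 (mod 204943).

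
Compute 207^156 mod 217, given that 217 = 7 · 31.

64

Mod 7: 207 ≡ 4; since 6 | 156, by Fermat 4^156 ≡ 1 (mod 7).
Mod 31: 207 ≡ 21; by Fermat, exponent reduces to 156 mod 30 = 6; 21^6 ≡ 2 (mod 31).
Combine by CRT: x ≡ 1 (mod 7), x ≡ 2 (mod 31) ⇒ x ≡ 64 (mod 217).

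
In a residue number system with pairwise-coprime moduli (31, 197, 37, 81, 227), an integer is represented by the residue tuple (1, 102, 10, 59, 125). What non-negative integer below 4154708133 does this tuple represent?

From x ≡ 1 (mod 31) write x = 1 + 31t. Substituting into x ≡ 102 (mod 197) gives 31t ≡ 101 (mod 197), and since 31⁻¹ ≡ 89 (mod 197), t ≡ 124. Hence x ≡ 1 + 31·124 = 3845 (mod 6107).
From x ≡ 3845 (mod 6107) write x = 3845 + 6107t. Substituting into x ≡ 10 (mod 37) gives 6107t ≡ 13 (mod 37), and since 2⁻¹ ≡ 19 (mod 37), t ≡ 25. Hence x ≡ 3845 + 6107·25 = 156520 (mod 225959).
From x ≡ 156520 (mod 225959) write x = 156520 + 225959t. Substituting into x ≡ 59 (mod 81) gives 225959t ≡ 31 (mod 81), and since 50⁻¹ ≡ 47 (mod 81), t ≡ 80. Hence x ≡ 156520 + 225959·80 = 18233240 (mod 18302679).
From x ≡ 18233240 (mod 18302679) write x = 18233240 + 18302679t. Substituting into x ≡ 125 (mod 227) gives 18302679t ≡ 206 (mod 227), and since 123⁻¹ ≡ 24 (mod 227), t ≡ 177. Hence x ≡ 18233240 + 18302679·177 = 3257807423 (mod 4154708133).

3257807423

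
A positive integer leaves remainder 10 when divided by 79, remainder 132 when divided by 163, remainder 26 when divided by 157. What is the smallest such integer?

1652137

Combine the congruences pairwise.
From t ≡ 10 (mod 79) write t = 10 + 79s. Substituting into t ≡ 132 (mod 163) gives 79s ≡ 122 (mod 163), and since 79⁻¹ ≡ 130 (mod 163), s ≡ 49. Hence t ≡ 10 + 79·49 = 3881 (mod 12877).
From t ≡ 3881 (mod 12877) write t = 3881 + 12877s. Substituting into t ≡ 26 (mod 157) gives 12877s ≡ 70 (mod 157), and since 3⁻¹ ≡ 105 (mod 157), s ≡ 128. Hence t ≡ 3881 + 12877·128 = 1652137 (mod 2021689).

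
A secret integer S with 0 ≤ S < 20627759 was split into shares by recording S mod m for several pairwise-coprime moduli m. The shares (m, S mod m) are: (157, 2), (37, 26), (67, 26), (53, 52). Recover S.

5096850

From S ≡ 2 (mod 157) write S = 2 + 157t. Substituting into S ≡ 26 (mod 37) gives 157t ≡ 24 (mod 37), and since 9⁻¹ ≡ 33 (mod 37), t ≡ 15. Hence S ≡ 2 + 157·15 = 2357 (mod 5809).
From S ≡ 2357 (mod 5809) write S = 2357 + 5809t. Substituting into S ≡ 26 (mod 67) gives 5809t ≡ 14 (mod 67), and since 47⁻¹ ≡ 10 (mod 67), t ≡ 6. Hence S ≡ 2357 + 5809·6 = 37211 (mod 389203).
From S ≡ 37211 (mod 389203) write S = 37211 + 389203t. Substituting into S ≡ 52 (mod 53) gives 389203t ≡ 47 (mod 53), and since 24⁻¹ ≡ 42 (mod 53), t ≡ 13. Hence S ≡ 37211 + 389203·13 = 5096850 (mod 20627759).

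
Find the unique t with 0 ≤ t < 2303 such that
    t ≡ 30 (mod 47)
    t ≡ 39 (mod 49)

970

From t ≡ 30 (mod 47) write t = 30 + 47s. Substituting into t ≡ 39 (mod 49) gives 47s ≡ 9 (mod 49), and since 47⁻¹ ≡ 24 (mod 49), s ≡ 20. Hence t ≡ 30 + 47·20 = 970 (mod 2303).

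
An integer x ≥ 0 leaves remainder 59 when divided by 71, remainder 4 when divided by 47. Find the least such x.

From x ≡ 59 (mod 71) write x = 59 + 71t. Substituting into x ≡ 4 (mod 47) gives 71t ≡ 39 (mod 47), and since 24⁻¹ ≡ 2 (mod 47), t ≡ 31. Hence x ≡ 59 + 71·31 = 2260 (mod 3337).

2260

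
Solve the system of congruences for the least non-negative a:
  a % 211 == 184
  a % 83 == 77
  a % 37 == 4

88804

The moduli are pairwise coprime; N = 211·83·37 = 647981.
N/211 = 3071; 3071 ≡ 117 (mod 211); 117·101 ≡ 1, so inverse 101.
N/83 = 7807; 7807 ≡ 5 (mod 83); 5·50 ≡ 1, so inverse 50.
N/37 = 17513; 17513 ≡ 12 (mod 37); 12·34 ≡ 1, so inverse 34.
a ≡ 184·3071·101 + 77·7807·50 + 4·17513·34 = 89510182.
89510182 mod 647981 = 88804.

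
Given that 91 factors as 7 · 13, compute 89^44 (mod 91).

Mod 7: 89 ≡ 5; by Fermat, exponent reduces to 44 mod 6 = 2; 5^2 ≡ 4 (mod 7).
Mod 13: 89 ≡ 11; by Fermat, exponent reduces to 44 mod 12 = 8; 11^8 ≡ 9 (mod 13).
Combine by CRT: x ≡ 4 (mod 7), x ≡ 9 (mod 13) ⇒ x ≡ 74 (mod 91).

74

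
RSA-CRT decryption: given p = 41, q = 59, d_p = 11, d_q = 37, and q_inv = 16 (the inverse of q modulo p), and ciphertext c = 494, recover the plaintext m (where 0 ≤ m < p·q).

1679

m₁ = c^(d_p) mod p: c ≡ 2 (mod 41), and 2^11 mod 41 = 39.
m₂ = c^(d_q) mod q: c ≡ 22 (mod 59), and 22^37 mod 59 = 27.
h = q_inv·(m₁ − m₂) mod p = 16·(39 − 27) mod 41 = 28.
m = m₂ + h·q = 27 + 28·59 = 1679.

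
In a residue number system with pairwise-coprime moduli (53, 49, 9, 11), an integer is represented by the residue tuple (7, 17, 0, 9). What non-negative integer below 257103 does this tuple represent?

The moduli are pairwise coprime; N = 53·49·9·11 = 257103.
N/53 = 4851; 4851 ≡ 28 (mod 53); 28·36 ≡ 1, so inverse 36.
N/49 = 5247; 5247 ≡ 4 (mod 49); 4·37 ≡ 1, so inverse 37.
N/9 = 28567; 28567 ≡ 1 (mod 9), inverse 1.
N/11 = 23373; 23373 ≡ 9 (mod 11); 9·5 ≡ 1, so inverse 5.
x ≡ 7·4851·36 + 17·5247·37 + 0·28567·1 + 9·23373·5 = 5574600.
5574600 mod 257103 = 175437.

175437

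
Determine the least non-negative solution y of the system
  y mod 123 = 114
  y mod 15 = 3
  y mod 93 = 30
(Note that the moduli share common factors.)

6633

Combine the congruences pairwise.
gcd(123, 15) = 3 and 3 | (3 − 114), so the pair is consistent; merging gives y ≡ 483 (mod 615), where 615 = lcm(123, 15).
gcd(615, 93) = 3 and 3 | (30 − 483), so the pair is consistent; merging gives y ≡ 6633 (mod 19065), where 19065 = lcm(615, 93).
The solution is unique modulo lcm(123, 15, 93) = 19065.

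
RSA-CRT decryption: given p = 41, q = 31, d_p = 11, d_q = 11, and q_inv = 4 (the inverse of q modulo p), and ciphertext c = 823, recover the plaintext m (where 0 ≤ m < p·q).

m₁ = c^(d_p) mod p: c ≡ 3 (mod 41), and 3^11 mod 41 = 27.
m₂ = c^(d_q) mod q: c ≡ 17 (mod 31), and 17^11 mod 31 = 22.
h = q_inv·(m₁ − m₂) mod p = 4·(27 − 22) mod 41 = 20.
m = m₂ + h·q = 22 + 20·31 = 642.

642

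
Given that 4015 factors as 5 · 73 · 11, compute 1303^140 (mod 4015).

276

Mod 5: 1303 ≡ 3; since 4 | 140, by Fermat 3^140 ≡ 1 (mod 5).
Mod 73: 1303 ≡ 62; by Fermat, exponent reduces to 140 mod 72 = 68; 62^68 ≡ 57 (mod 73).
Mod 11: 1303 ≡ 5; since 10 | 140, by Fermat 5^140 ≡ 1 (mod 11).
Combine by CRT: x ≡ 1 (mod 5), x ≡ 57 (mod 73), x ≡ 1 (mod 11) ⇒ x ≡ 276 (mod 4015).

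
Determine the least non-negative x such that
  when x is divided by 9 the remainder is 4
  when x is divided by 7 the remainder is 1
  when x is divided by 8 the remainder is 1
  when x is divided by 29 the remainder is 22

1849

The moduli are pairwise coprime; N = 9·7·8·29 = 14616.
N/9 = 1624; 1624 ≡ 4 (mod 9); 4·7 ≡ 1, so inverse 7.
N/7 = 2088; 2088 ≡ 2 (mod 7); 2·4 ≡ 1, so inverse 4.
N/8 = 1827; 1827 ≡ 3 (mod 8); 3·3 ≡ 1, so inverse 3.
N/29 = 504; 504 ≡ 11 (mod 29); 11·8 ≡ 1, so inverse 8.
x ≡ 4·1624·7 + 1·2088·4 + 1·1827·3 + 22·504·8 = 148009.
148009 mod 14616 = 1849.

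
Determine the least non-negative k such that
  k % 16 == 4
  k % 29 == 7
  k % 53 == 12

From k ≡ 4 (mod 16) write k = 4 + 16t. Substituting into k ≡ 7 (mod 29) gives 16t ≡ 3 (mod 29), and since 16⁻¹ ≡ 20 (mod 29), t ≡ 2. Hence k ≡ 4 + 16·2 = 36 (mod 464).
From k ≡ 36 (mod 464) write k = 36 + 464t. Substituting into k ≡ 12 (mod 53) gives 464t ≡ 29 (mod 53), and since 40⁻¹ ≡ 4 (mod 53), t ≡ 10. Hence k ≡ 36 + 464·10 = 4676 (mod 24592).

4676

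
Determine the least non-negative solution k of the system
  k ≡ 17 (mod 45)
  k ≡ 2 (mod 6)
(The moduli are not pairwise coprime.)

62

gcd(45, 6) = 3 and 3 | (2 − 17), so the pair is consistent; merging gives k ≡ 62 (mod 90), where 90 = lcm(45, 6).
The solution is unique modulo lcm(45, 6) = 90.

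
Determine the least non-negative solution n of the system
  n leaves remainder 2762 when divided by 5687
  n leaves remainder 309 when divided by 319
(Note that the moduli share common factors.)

25510

gcd(5687, 319) = 11 and 11 | (309 − 2762), so the pair is consistent; merging gives n ≡ 25510 (mod 164923), where 164923 = lcm(5687, 319).
The solution is unique modulo lcm(5687, 319) = 164923.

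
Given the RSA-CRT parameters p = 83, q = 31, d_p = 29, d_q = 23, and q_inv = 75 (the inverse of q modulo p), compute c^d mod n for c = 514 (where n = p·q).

2549

m₁ = c^(d_p) mod p: c ≡ 16 (mod 83), and 16^29 mod 83 = 59.
m₂ = c^(d_q) mod q: c ≡ 18 (mod 31), and 18^23 mod 31 = 7.
h = q_inv·(m₁ − m₂) mod p = 75·(59 − 7) mod 83 = 82.
m = m₂ + h·q = 7 + 82·31 = 2549.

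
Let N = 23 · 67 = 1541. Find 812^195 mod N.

Mod 23: 812 ≡ 7; by Fermat, exponent reduces to 195 mod 22 = 19; 7^19 ≡ 11 (mod 23).
Mod 67: 812 ≡ 8; by Fermat, exponent reduces to 195 mod 66 = 63; 8^63 ≡ 53 (mod 67).
Combine by CRT: x ≡ 11 (mod 23), x ≡ 53 (mod 67) ⇒ x ≡ 1460 (mod 1541).

1460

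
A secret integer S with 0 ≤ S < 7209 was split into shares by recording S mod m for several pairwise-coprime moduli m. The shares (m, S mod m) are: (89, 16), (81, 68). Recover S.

Combine the congruences pairwise.
From S ≡ 16 (mod 89) write S = 16 + 89t. Substituting into S ≡ 68 (mod 81) gives 89t ≡ 52 (mod 81), and since 8⁻¹ ≡ 71 (mod 81), t ≡ 47. Hence S ≡ 16 + 89·47 = 4199 (mod 7209).

4199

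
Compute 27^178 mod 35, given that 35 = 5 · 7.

Mod 5: 27 ≡ 2; by Fermat, exponent reduces to 178 mod 4 = 2; 2^2 ≡ 4 (mod 5).
Mod 7: 27 ≡ 6; by Fermat, exponent reduces to 178 mod 6 = 4; 6^4 ≡ 1 (mod 7).
Combine by CRT: x ≡ 4 (mod 5), x ≡ 1 (mod 7) ⇒ x ≡ 29 (mod 35).

29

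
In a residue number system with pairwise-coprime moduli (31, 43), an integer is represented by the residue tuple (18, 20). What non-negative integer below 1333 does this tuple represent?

Combine the congruences pairwise.
From x ≡ 18 (mod 31) write x = 18 + 31t. Substituting into x ≡ 20 (mod 43) gives 31t ≡ 2 (mod 43), and since 31⁻¹ ≡ 25 (mod 43), t ≡ 7. Hence x ≡ 18 + 31·7 = 235 (mod 1333).

235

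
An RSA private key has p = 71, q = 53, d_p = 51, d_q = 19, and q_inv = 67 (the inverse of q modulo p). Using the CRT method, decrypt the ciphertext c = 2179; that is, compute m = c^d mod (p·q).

m₁ = c^(d_p) mod p: c ≡ 49 (mod 71), and 49^51 mod 71 = 6.
m₂ = c^(d_q) mod q: c ≡ 6 (mod 53), and 6^19 mod 53 = 37.
h = q_inv·(m₁ − m₂) mod p = 67·(6 − 37) mod 71 = 53.
m = m₂ + h·q = 37 + 53·53 = 2846.

2846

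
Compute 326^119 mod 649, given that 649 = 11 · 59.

Mod 11: 326 ≡ 7; by Fermat, exponent reduces to 119 mod 10 = 9; 7^9 ≡ 8 (mod 11).
Mod 59: 326 ≡ 31; by Fermat, exponent reduces to 119 mod 58 = 3; 31^3 ≡ 55 (mod 59).
Combine by CRT: x ≡ 8 (mod 11), x ≡ 55 (mod 59) ⇒ x ≡ 173 (mod 649).

173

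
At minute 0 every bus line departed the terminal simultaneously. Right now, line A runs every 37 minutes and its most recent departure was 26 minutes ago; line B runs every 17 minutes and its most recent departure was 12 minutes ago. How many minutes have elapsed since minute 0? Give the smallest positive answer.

Combine the congruences pairwise.
From t ≡ 26 (mod 37) write t = 26 + 37s. Substituting into t ≡ 12 (mod 17) gives 37s ≡ 3 (mod 17), and since 3⁻¹ ≡ 6 (mod 17), s ≡ 1. Hence t ≡ 26 + 37·1 = 63 (mod 629).

63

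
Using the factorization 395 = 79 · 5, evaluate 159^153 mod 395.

159

Mod 79: 159 ≡ 1; by Fermat, exponent reduces to 153 mod 78 = 75; 1^75 ≡ 1 (mod 79).
Mod 5: 159 ≡ 4; by Fermat, exponent reduces to 153 mod 4 = 1; 4^1 ≡ 4 (mod 5).
Combine by CRT: x ≡ 1 (mod 79), x ≡ 4 (mod 5) ⇒ x ≡ 159 (mod 395).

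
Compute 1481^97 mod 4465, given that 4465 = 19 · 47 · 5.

1576

Mod 19: 1481 ≡ 18; by Fermat, exponent reduces to 97 mod 18 = 7; 18^7 ≡ 18 (mod 19).
Mod 47: 1481 ≡ 24; by Fermat, exponent reduces to 97 mod 46 = 5; 24^5 ≡ 25 (mod 47).
Mod 5: 1481 ≡ 1; by Fermat, exponent reduces to 97 mod 4 = 1; 1^1 ≡ 1 (mod 5).
Combine by CRT: x ≡ 18 (mod 19), x ≡ 25 (mod 47), x ≡ 1 (mod 5) ⇒ x ≡ 1576 (mod 4465).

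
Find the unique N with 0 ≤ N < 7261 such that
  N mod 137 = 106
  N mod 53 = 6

2709

Combine the congruences pairwise.
From N ≡ 106 (mod 137) write N = 106 + 137t. Substituting into N ≡ 6 (mod 53) gives 137t ≡ 6 (mod 53), and since 31⁻¹ ≡ 12 (mod 53), t ≡ 19. Hence N ≡ 106 + 137·19 = 2709 (mod 7261).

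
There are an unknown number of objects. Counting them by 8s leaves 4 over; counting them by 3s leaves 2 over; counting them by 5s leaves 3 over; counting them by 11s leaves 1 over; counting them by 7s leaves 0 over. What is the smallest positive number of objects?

The moduli are pairwise coprime; M = 8·3·5·11·7 = 9240.
M/8 = 1155; 1155 ≡ 3 (mod 8); 3·3 ≡ 1, so inverse 3.
M/3 = 3080; 3080 ≡ 2 (mod 3); 2·2 ≡ 1, so inverse 2.
M/5 = 1848; 1848 ≡ 3 (mod 5); 3·2 ≡ 1, so inverse 2.
M/11 = 840; 840 ≡ 4 (mod 11); 4·3 ≡ 1, so inverse 3.
M/7 = 1320; 1320 ≡ 4 (mod 7); 4·2 ≡ 1, so inverse 2.
N ≡ 4·1155·3 + 2·3080·2 + 3·1848·2 + 1·840·3 + 0·1320·2 = 39788.
39788 mod 9240 = 2828.

2828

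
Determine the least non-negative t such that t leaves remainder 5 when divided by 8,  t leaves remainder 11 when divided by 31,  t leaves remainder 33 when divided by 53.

The moduli are pairwise coprime; N = 8·31·53 = 13144.
N/8 = 1643; 1643 ≡ 3 (mod 8); 3·3 ≡ 1, so inverse 3.
N/31 = 424; 424 ≡ 21 (mod 31); 21·3 ≡ 1, so inverse 3.
N/53 = 248; 248 ≡ 36 (mod 53); 36·28 ≡ 1, so inverse 28.
t ≡ 5·1643·3 + 11·424·3 + 33·248·28 = 267789.
267789 mod 13144 = 4909.

4909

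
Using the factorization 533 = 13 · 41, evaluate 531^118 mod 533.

Mod 13: 531 ≡ 11; by Fermat, exponent reduces to 118 mod 12 = 10; 11^10 ≡ 10 (mod 13).
Mod 41: 531 ≡ 39; by Fermat, exponent reduces to 118 mod 40 = 38; 39^38 ≡ 31 (mod 41).
Combine by CRT: x ≡ 10 (mod 13), x ≡ 31 (mod 41) ⇒ x ≡ 400 (mod 533).

400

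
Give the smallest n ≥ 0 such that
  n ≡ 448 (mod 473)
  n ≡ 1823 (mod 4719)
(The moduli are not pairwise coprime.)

gcd(473, 4719) = 11 and 11 | (1823 − 448), so the pair is consistent; merging gives n ≡ 185864 (mod 202917), where 202917 = lcm(473, 4719).
The solution is unique modulo lcm(473, 4719) = 202917.

185864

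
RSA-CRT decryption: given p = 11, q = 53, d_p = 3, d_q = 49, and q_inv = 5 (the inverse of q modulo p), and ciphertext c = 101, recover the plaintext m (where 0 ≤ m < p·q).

569

m₁ = c^(d_p) mod p: c ≡ 2 (mod 11), and 2^3 mod 11 = 8.
m₂ = c^(d_q) mod q: c ≡ 48 (mod 53), and 48^49 mod 53 = 39.
h = q_inv·(m₁ − m₂) mod p = 5·(8 − 39) mod 11 = 10.
m = m₂ + h·q = 39 + 10·53 = 569.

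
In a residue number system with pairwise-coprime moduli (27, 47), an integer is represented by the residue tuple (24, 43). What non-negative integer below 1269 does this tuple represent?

From x ≡ 24 (mod 27) write x = 24 + 27t. Substituting into x ≡ 43 (mod 47) gives 27t ≡ 19 (mod 47), and since 27⁻¹ ≡ 7 (mod 47), t ≡ 39. Hence x ≡ 24 + 27·39 = 1077 (mod 1269).

1077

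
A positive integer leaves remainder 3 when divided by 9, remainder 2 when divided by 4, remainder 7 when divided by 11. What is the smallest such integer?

282

From k ≡ 3 (mod 9) write k = 3 + 9t. Substituting into k ≡ 2 (mod 4) gives 9t ≡ 3 (mod 4), and since 1⁻¹ ≡ 1 (mod 4), t ≡ 3. Hence k ≡ 3 + 9·3 = 30 (mod 36).
From k ≡ 30 (mod 36) write k = 30 + 36t. Substituting into k ≡ 7 (mod 11) gives 36t ≡ 10 (mod 11), and since 3⁻¹ ≡ 4 (mod 11), t ≡ 7. Hence k ≡ 30 + 36·7 = 282 (mod 396).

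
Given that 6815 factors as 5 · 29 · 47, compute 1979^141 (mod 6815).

6329

Mod 5: 1979 ≡ 4; by Fermat, exponent reduces to 141 mod 4 = 1; 4^1 ≡ 4 (mod 5).
Mod 29: 1979 ≡ 7; by Fermat, exponent reduces to 141 mod 28 = 1; 7^1 ≡ 7 (mod 29).
Mod 47: 1979 ≡ 5; by Fermat, exponent reduces to 141 mod 46 = 3; 5^3 ≡ 31 (mod 47).
Combine by CRT: x ≡ 4 (mod 5), x ≡ 7 (mod 29), x ≡ 31 (mod 47) ⇒ x ≡ 6329 (mod 6815).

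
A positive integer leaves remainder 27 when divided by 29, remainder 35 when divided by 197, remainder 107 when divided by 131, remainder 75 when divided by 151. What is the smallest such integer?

From x ≡ 27 (mod 29) write x = 27 + 29t. Substituting into x ≡ 35 (mod 197) gives 29t ≡ 8 (mod 197), and since 29⁻¹ ≡ 34 (mod 197), t ≡ 75. Hence x ≡ 27 + 29·75 = 2202 (mod 5713).
From x ≡ 2202 (mod 5713) write x = 2202 + 5713t. Substituting into x ≡ 107 (mod 131) gives 5713t ≡ 1 (mod 131), and since 80⁻¹ ≡ 113 (mod 131), t ≡ 113. Hence x ≡ 2202 + 5713·113 = 647771 (mod 748403).
From x ≡ 647771 (mod 748403) write x = 647771 + 748403t. Substituting into x ≡ 75 (mod 151) gives 748403t ≡ 94 (mod 151), and since 47⁻¹ ≡ 45 (mod 151), t ≡ 2. Hence x ≡ 647771 + 748403·2 = 2144577 (mod 113008853).

2144577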